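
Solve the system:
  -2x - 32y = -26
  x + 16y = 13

infinitely many solutions

Row-reduce:
R1 ← R1 / (-2).
R2 ← R2 − 1·R1.
Rank is 1 with 2 unknowns, leaving y free.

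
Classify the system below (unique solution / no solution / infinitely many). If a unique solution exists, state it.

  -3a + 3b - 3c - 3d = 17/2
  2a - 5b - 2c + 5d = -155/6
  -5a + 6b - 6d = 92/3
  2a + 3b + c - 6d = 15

Row-reduce the augmented matrix:
R1 ← R1 / (-3).
R2 ← R2 − 2·R1.
R3 ← R3 + 5·R1.
R4 ← R4 − 2·R1.
R2 ← R2 / (-3).
R1 ← R1 + 1·R2.
R3 ← R3 − 1·R2.
R4 ← R4 − 5·R2.
R3 ← R3 / (11/3).
R1 ← R1 − 7/3·R3.
R2 ← R2 − 4/3·R3.
R4 ← R4 + 23/3·R3.
R4 ← R4 / (-3).
R2 ← R2 + 1·R4.
Reading off the reduced rows gives a = -7/3, b = 2/3, c = 8/3, d = -5/2.

a = -7/3, b = 2/3, c = 8/3, d = -5/2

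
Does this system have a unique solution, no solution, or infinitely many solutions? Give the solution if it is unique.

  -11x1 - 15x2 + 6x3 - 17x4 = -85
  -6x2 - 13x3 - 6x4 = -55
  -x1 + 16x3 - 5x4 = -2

Row-reduce:
R1 ← R1 / (-11).
R3 ← R3 + 1·R1.
R2 ← R2 / (-6).
R1 ← R1 − 15/11·R2.
R3 ← R3 − 15/11·R2.
R3 ← R3 / (25/2).
R1 ← R1 + 7/2·R3.
R2 ← R2 − 13/6·R3.
Rank is 3 with 4 unknowns, leaving x4 free.

infinitely many solutions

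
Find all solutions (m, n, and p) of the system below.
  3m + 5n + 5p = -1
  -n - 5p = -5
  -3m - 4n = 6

Row-reduce:
R1 ← R1 / (3).
R3 ← R3 + 3·R1.
R2 ← R2 / (-1).
R1 ← R1 − 5/3·R2.
R3 ← R3 − 1·R2.
Rank is 2 with 3 unknowns, leaving p free.

infinitely many solutions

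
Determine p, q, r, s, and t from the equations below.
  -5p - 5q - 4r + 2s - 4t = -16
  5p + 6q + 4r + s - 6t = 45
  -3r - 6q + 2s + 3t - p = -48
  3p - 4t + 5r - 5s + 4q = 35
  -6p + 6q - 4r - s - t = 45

p = -4, q = 6, r = 4, s = 1, t = -2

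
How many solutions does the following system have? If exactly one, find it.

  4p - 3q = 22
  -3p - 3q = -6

p = 4, q = -2

Row-reduce the augmented matrix:
R1 ← R1 / (4).
R2 ← R2 + 3·R1.
R2 ← R2 / (-21/4).
R1 ← R1 + 3/4·R2.
Reading off the reduced rows gives p = 4, q = -2.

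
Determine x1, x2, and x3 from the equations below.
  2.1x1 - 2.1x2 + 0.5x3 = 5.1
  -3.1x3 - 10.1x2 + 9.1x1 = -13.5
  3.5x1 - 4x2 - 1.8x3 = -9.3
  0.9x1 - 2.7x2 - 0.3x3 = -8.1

x1 = 5, x2 = 4, x3 = 6

Row-reduce the augmented matrix:
R1 ← R1 / (21/10).
R2 ← R2 − 91/10·R1.
R3 ← R3 − 7/2·R1.
R4 ← R4 − 9/10·R1.
R2 ← R2 / (-1).
R1 ← R1 + 1·R2.
R3 ← R3 + 1/2·R2.
R4 ← R4 + 9/5·R2.
Swap R3 and R4.
R3 ← R3 / (1569/175).
R1 ← R1 − 578/105·R3.
R2 ← R2 − 79/15·R3.
R4 reduces to 0 = 0, so the extra equation is consistent.
Reading off the reduced rows gives x1 = 5, x2 = 4, x3 = 6.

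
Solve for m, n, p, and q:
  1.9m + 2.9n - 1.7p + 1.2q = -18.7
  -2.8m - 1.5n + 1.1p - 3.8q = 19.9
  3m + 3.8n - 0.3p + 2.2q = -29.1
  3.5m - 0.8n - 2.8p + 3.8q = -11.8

m = -4, n = -4, p = -1, q = -1

Row-reduce the augmented matrix:
R1 ← R1 / (19/10).
R2 ← R2 + 14/5·R1.
R3 ← R3 − 3·R1.
R4 ← R4 − 7/2·R1.
R2 ← R2 / (527/190).
R1 ← R1 − 29/19·R2.
R3 ← R3 + 74/95·R2.
R4 ← R4 + 1167/190·R2.
R3 ← R3 / (2097/1054).
R1 ← R1 + 64/527·R3.
R2 ← R2 + 267/527·R3.
R4 ← R4 + 7326/2635·R3.
R4 ← R4 / (-82/25).
R1 ← R1 − 26/15·R4.
R2 ← R2 + 4/5·R4.
R3 ← R3 + 2/15·R4.
Reading off the reduced rows gives m = -4, n = -4, p = -1, q = -1.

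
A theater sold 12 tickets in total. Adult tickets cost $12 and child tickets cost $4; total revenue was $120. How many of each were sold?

adult tickets: 9, child tickets: 3

Let a = adult tickets, c = child tickets.
  a + c = 12
  12a + 4c = 120
From equation 1: a = 12 − c.
Substitute into equation 2 and solve: c = 3.
Then a = 9.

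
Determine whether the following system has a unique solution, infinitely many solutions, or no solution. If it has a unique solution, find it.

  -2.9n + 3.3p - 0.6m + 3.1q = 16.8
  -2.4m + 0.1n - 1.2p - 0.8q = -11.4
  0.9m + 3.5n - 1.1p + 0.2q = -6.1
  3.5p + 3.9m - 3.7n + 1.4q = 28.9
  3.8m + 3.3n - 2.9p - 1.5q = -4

Row-reduce the augmented matrix:
R1 ← R1 / (-3/5).
R2 ← R2 + 12/5·R1.
R3 ← R3 − 9/10·R1.
R4 ← R4 − 39/10·R1.
R5 ← R5 − 19/5·R1.
R2 ← R2 / (117/10).
R1 ← R1 − 29/6·R2.
R3 ← R3 + 17/20·R2.
R4 ← R4 + 451/20·R2.
R5 ← R5 + 226/15·R2.
R3 ← R3 / (729/260).
R1 ← R1 − 35/78·R3.
R2 ← R2 + 16/13·R3.
R4 ← R4 + 729/260·R3.
R5 ← R5 + 106/195·R3.
Swap R4 and R5.
R4 ← R4 / (61982/32805).
R1 ← R1 + 2207/6561·R4.
R2 ← R2 − 1268/2187·R4.
R3 ← R3 − 3035/2187·R4.
R5 reduces to 0 = 0, so the extra equation is consistent.
Reading off the reduced rows gives m = 3, n = -2, p = 2, q = 2.

m = 3, n = -2, p = 2, q = 2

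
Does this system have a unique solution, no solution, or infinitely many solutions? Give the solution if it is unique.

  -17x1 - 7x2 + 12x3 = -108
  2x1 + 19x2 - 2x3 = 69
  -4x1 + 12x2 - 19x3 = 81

Row-reduce the augmented matrix:
R1 ← R1 / (-17).
R2 ← R2 − 2·R1.
R3 ← R3 + 4·R1.
R2 ← R2 / (309/17).
R1 ← R1 − 7/17·R2.
R3 ← R3 − 232/17·R2.
R3 ← R3 / (-6607/309).
R1 ← R1 + 214/309·R3.
R2 ← R2 + 10/309·R3.
Reading off the reduced rows gives x1 = 3, x2 = 3, x3 = -3.

x1 = 3, x2 = 3, x3 = -3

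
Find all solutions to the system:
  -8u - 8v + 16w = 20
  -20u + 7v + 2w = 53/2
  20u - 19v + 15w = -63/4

u = 0, v = 3, w = 11/4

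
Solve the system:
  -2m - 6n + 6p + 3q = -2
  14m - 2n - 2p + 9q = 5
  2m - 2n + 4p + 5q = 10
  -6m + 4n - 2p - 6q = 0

Row-reduce:
R1 ← R1 / (-2).
R2 ← R2 − 14·R1.
R3 ← R3 − 2·R1.
R4 ← R4 + 6·R1.
R2 ← R2 / (-44).
R1 ← R1 − 3·R2.
R3 ← R3 + 8·R2.
R4 ← R4 − 22·R2.
R3 ← R3 / (30/11).
R1 ← R1 + 3/11·R3.
R2 ← R2 + 10/11·R3.
Row 4 reduces to 0 = 3/2, a contradiction. The system is inconsistent.

no solution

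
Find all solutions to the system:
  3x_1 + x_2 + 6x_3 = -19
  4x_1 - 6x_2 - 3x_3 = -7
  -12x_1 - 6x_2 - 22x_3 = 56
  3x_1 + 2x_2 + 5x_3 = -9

Row-reduce the augmented matrix:
R1 ← R1 / (3).
R2 ← R2 − 4·R1.
R3 ← R3 + 12·R1.
R4 ← R4 − 3·R1.
R2 ← R2 / (-22/3).
R1 ← R1 − 1/3·R2.
R3 ← R3 + 2·R2.
R4 ← R4 − 1·R2.
R3 ← R3 / (5).
R1 ← R1 − 3/2·R3.
R2 ← R2 − 3/2·R3.
R4 ← R4 + 5/2·R3.
R4 reduces to 0 = 0, so the extra equation is consistent.
Reading off the reduced rows gives x_1 = 2, x_2 = 5, x_3 = -5.

x_1 = 2, x_2 = 5, x_3 = -5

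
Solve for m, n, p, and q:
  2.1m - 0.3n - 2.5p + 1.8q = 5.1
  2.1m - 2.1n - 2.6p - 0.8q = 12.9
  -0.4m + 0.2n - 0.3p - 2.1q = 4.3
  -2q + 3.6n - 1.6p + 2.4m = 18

Row-reduce the augmented matrix:
R1 ← R1 / (21/10).
R2 ← R2 − 21/10·R1.
R3 ← R3 + 2/5·R1.
R4 ← R4 − 12/5·R1.
R2 ← R2 / (-9/5).
R1 ← R1 + 1/7·R2.
R3 ← R3 − 1/7·R2.
R4 ← R4 − 138/35·R2.
R3 ← R3 / (-247/315).
R1 ← R1 + 149/126·R3.
R2 ← R2 − 1/18·R3.
R4 ← R4 − 109/105·R3.
R4 ← R4 / (-30509/2470).
R1 ← R1 − 11929/2964·R4.
R2 ← R2 − 3869/2964·R4.
R3 ← R3 − 1237/494·R4.
Reading off the reduced rows gives m = 5, n = 0, p = 0, q = -3.

m = 5, n = 0, p = 0, q = -3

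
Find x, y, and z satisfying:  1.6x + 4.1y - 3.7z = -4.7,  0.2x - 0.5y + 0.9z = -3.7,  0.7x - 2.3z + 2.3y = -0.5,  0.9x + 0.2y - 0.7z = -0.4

x = -4, y = -5, z = -6

Row-reduce the augmented matrix:
R1 ← R1 / (8/5).
R2 ← R2 − 1/5·R1.
R3 ← R3 − 7/10·R1.
R4 ← R4 − 9/10·R1.
R2 ← R2 / (-81/80).
R1 ← R1 − 41/16·R2.
R3 ← R3 − 81/160·R2.
R4 ← R4 + 337/160·R2.
Swap R3 and R4.
R3 ← R3 / (-1177/810).
R1 ← R1 − 92/81·R3.
R2 ← R2 + 109/81·R3.
R4 reduces to 0 = 0, so the extra equation is consistent.
Reading off the reduced rows gives x = -4, y = -5, z = -6.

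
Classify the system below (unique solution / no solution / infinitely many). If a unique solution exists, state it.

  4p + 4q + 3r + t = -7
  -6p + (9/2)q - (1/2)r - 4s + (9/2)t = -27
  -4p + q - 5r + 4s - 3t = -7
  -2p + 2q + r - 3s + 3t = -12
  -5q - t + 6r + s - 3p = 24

no solution

Row-reduce:
R1 ← R1 / (4).
R2 ← R2 + 6·R1.
R3 ← R3 + 4·R1.
R4 ← R4 + 2·R1.
R5 ← R5 + 3·R1.
R2 ← R2 / (21/2).
R1 ← R1 − 1·R2.
R3 ← R3 − 5·R2.
R4 ← R4 − 4·R2.
R5 ← R5 + 2·R2.
R3 ← R3 / (-82/21).
R1 ← R1 − 31/84·R3.
R2 ← R2 − 8/21·R3.
R4 ← R4 − 41/42·R3.
R5 ← R5 − 757/84·R3.
Swap R4 and R5.
R4 ← R4 / (1137/82).
R1 ← R1 − 77/82·R4.
R2 ← R2 − 8/41·R4.
R3 ← R3 + 62/41·R4.
Row 5 reduces to 0 = -1/4, a contradiction. The system is inconsistent.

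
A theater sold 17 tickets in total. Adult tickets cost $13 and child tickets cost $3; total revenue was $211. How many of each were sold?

Let a = adult tickets, c = child tickets.
  a + c = 17
  13a + 3c = 211
Row-reduce the augmented matrix:
R2 ← R2 − 13·R1.
R2 ← R2 / (-10).
R1 ← R1 − 1·R2.
Reading off the reduced rows gives a = 16, c = 1.

adult tickets: 16, child tickets: 1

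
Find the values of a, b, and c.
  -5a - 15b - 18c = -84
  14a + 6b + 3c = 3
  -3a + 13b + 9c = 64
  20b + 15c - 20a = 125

a = -3/2, b = 5/2, c = 3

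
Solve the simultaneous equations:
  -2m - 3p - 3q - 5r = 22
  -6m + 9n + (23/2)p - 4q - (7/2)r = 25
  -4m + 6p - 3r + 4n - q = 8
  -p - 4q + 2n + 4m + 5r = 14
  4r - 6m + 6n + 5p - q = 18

no solution

Row-reduce:
R1 ← R1 / (-2).
R2 ← R2 + 6·R1.
R3 ← R3 + 4·R1.
R4 ← R4 − 4·R1.
R5 ← R5 + 6·R1.
R2 ← R2 / (9).
R3 ← R3 − 4·R2.
R4 ← R4 − 2·R2.
R5 ← R5 − 6·R2.
R3 ← R3 / (26/9).
R1 ← R1 − 3/2·R3.
R2 ← R2 − 41/18·R3.
R4 ← R4 + 104/9·R3.
R5 ← R5 − 1/3·R3.
Swap R4 and R5.
R4 ← R4 / (113/26).
R1 ← R1 − 3/52·R4.
R2 ← R2 + 85/52·R4.
R3 ← R3 − 25/26·R4.
Row 5 reduces to 0 = -4, a contradiction. The system is inconsistent.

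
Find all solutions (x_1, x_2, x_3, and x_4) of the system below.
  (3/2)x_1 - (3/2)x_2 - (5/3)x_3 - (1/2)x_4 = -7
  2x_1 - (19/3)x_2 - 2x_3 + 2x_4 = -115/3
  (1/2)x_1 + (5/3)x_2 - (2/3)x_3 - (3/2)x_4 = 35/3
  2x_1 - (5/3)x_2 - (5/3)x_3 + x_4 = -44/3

no solution

Row-reduce:
R1 ← R1 / (3/2).
R2 ← R2 − 2·R1.
R3 ← R3 − 1/2·R1.
R4 ← R4 − 2·R1.
R2 ← R2 / (-13/3).
R1 ← R1 + 1·R2.
R3 ← R3 − 13/6·R2.
R4 ← R4 − 1/3·R2.
Swap R3 and R4.
R3 ← R3 / (67/117).
R1 ← R1 + 136/117·R3.
R2 ← R2 + 2/39·R3.
Row 4 reduces to 0 = -1/2, a contradiction. The system is inconsistent.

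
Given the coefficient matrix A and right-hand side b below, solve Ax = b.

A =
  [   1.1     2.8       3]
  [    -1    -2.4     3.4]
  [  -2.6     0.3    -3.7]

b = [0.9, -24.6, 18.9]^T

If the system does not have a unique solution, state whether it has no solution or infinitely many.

Row-reduce the augmented matrix:
R1 ← R1 / (11/10).
R2 ← R2 + 1·R1.
R3 ← R3 + 13/5·R1.
R2 ← R2 / (8/55).
R1 ← R1 − 28/11·R2.
R3 ← R3 − 761/110·R2.
R3 ← R3 / (-23043/80).
R1 ← R1 + 209/2·R3.
R2 ← R2 − 337/8·R3.
Reading off the reduced rows gives x_1 = -1, x_2 = 5, x_3 = -4.

x_1 = -1, x_2 = 5, x_3 = -4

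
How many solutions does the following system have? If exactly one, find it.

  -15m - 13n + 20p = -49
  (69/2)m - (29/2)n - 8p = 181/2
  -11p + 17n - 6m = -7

no solution

Row-reduce:
R1 ← R1 / (-15).
R2 ← R2 − 69/2·R1.
R3 ← R3 + 6·R1.
R2 ← R2 / (-222/5).
R1 ← R1 − 13/15·R2.
R3 ← R3 − 111/5·R2.
Row 3 reduces to 0 = 3/2, a contradiction. The system is inconsistent.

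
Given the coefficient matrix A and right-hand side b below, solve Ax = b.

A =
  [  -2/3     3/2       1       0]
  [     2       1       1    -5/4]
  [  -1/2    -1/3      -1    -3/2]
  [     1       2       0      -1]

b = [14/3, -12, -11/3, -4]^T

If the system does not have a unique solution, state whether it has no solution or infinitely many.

x_1 = -4, x_2 = 2, x_3 = -1, x_4 = 4

Row-reduce the augmented matrix:
R1 ← R1 / (-2/3).
R2 ← R2 − 2·R1.
R3 ← R3 + 1/2·R1.
R4 ← R4 − 1·R1.
R2 ← R2 / (11/2).
R1 ← R1 + 9/4·R2.
R3 ← R3 + 35/24·R2.
R4 ← R4 − 17/4·R2.
R3 ← R3 / (-91/132).
R1 ← R1 − 3/22·R3.
R2 ← R2 − 8/11·R3.
R4 ← R4 + 35/22·R3.
R4 ← R4 / (109/26).
R1 ← R1 + 159/182·R4.
R2 ← R2 + 393/182·R4.
R3 ← R3 − 967/364·R4.
Reading off the reduced rows gives x_1 = -4, x_2 = 2, x_3 = -1, x_4 = 4.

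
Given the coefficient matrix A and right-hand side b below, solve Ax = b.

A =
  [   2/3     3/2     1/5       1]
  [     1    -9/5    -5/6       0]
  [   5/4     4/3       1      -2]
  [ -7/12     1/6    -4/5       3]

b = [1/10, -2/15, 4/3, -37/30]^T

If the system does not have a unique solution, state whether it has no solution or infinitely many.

infinitely many solutions

Row-reduce:
R1 ← R1 / (2/3).
R2 ← R2 − 1·R1.
R3 ← R3 − 5/4·R1.
R4 ← R4 + 7/12·R1.
R2 ← R2 / (-81/20).
R1 ← R1 − 9/4·R2.
R3 ← R3 + 71/48·R2.
R4 ← R4 − 71/48·R2.
R3 ← R3 / (6059/5832).
R1 ← R1 + 89/270·R3.
R2 ← R2 − 68/243·R3.
R4 ← R4 + 6059/5832·R3.
Rank is 3 with 4 unknowns, leaving x_4 free.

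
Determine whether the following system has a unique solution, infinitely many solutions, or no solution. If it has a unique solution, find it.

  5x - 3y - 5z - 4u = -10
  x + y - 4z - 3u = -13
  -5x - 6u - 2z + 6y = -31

Row-reduce:
R1 ← R1 / (5).
R2 ← R2 − 1·R1.
R3 ← R3 + 5·R1.
R2 ← R2 / (8/5).
R1 ← R1 + 3/5·R2.
R3 ← R3 − 3·R2.
R3 ← R3 / (-11/8).
R1 ← R1 + 17/8·R3.
R2 ← R2 + 15/8·R3.
Rank is 3 with 4 unknowns, leaving u free.

infinitely many solutions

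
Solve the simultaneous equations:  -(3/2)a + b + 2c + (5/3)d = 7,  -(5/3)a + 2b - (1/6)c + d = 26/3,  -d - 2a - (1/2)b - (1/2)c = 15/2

Row-reduce:
R1 ← R1 / (-3/2).
R2 ← R2 + 5/3·R1.
R3 ← R3 + 2·R1.
R2 ← R2 / (8/9).
R1 ← R1 + 2/3·R2.
R3 ← R3 + 11/6·R2.
R3 ← R3 / (-259/32).
R1 ← R1 + 25/8·R3.
R2 ← R2 + 43/16·R3.
Rank is 3 with 4 unknowns, leaving d free.

infinitely many solutions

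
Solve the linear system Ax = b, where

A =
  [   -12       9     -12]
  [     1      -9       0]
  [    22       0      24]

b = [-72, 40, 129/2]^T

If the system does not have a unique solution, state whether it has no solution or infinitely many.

no solution

Row-reduce:
R1 ← R1 / (-12).
R2 ← R2 − 1·R1.
R3 ← R3 − 22·R1.
R2 ← R2 / (-33/4).
R1 ← R1 + 3/4·R2.
R3 ← R3 − 33/2·R2.
Row 3 reduces to 0 = 1/2, a contradiction. The system is inconsistent.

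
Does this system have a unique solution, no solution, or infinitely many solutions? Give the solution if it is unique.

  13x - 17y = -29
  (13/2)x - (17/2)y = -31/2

no solution

Row-reduce:
R1 ← R1 / (13).
R2 ← R2 − 13/2·R1.
Row 2 reduces to 0 = -1, a contradiction. The system is inconsistent.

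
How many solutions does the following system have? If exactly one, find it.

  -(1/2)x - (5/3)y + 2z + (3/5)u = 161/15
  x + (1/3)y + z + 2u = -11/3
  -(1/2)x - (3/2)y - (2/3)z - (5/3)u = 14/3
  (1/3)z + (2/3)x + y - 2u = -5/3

Row-reduce the augmented matrix:
R1 ← R1 / (-1/2).
R2 ← R2 − 1·R1.
R3 ← R3 + 1/2·R1.
R4 ← R4 − 2/3·R1.
R2 ← R2 / (-3).
R1 ← R1 − 10/3·R2.
R3 ← R3 − 1/6·R2.
R4 ← R4 + 11/9·R2.
R3 ← R3 / (-43/18).
R1 ← R1 − 14/9·R3.
R2 ← R2 + 5/3·R3.
R4 ← R4 − 26/27·R3.
R4 ← R4 / (-2158/645).
R1 ← R1 − 214/215·R4.
R2 ← R2 − 84/215·R4.
R3 ← R3 − 188/215·R4.
Reading off the reduced rows gives x = -4, y = -2, z = 3, u = -1.

x = -4, y = -2, z = 3, u = -1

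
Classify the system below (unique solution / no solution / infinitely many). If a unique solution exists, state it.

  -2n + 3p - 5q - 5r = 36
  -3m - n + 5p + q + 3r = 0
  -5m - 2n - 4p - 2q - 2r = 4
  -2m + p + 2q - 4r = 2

infinitely many solutions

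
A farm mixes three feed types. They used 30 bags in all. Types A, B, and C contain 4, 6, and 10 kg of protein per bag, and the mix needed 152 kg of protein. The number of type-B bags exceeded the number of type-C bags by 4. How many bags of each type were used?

type-A bags: 20, type-B bags: 7, type-C bags: 3

Let a = type-A bags, b = type-B bags, c = type-C bags.
  a + b + c = 30
  4a + 6b + 10c = 152
  b - c = 4
Row-reduce the augmented matrix:
R2 ← R2 − 4·R1.
R2 ← R2 / (2).
R1 ← R1 − 1·R2.
R3 ← R3 − 1·R2.
R3 ← R3 / (-4).
R1 ← R1 + 2·R3.
R2 ← R2 − 3·R3.
Reading off the reduced rows gives a = 20, b = 7, c = 3.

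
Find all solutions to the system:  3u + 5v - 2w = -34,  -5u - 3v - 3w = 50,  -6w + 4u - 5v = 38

u = -4, v = -6, w = -4

Row-reduce the augmented matrix:
R1 ← R1 / (3).
R2 ← R2 + 5·R1.
R3 ← R3 − 4·R1.
R2 ← R2 / (16/3).
R1 ← R1 − 5/3·R2.
R3 ← R3 + 35/3·R2.
R3 ← R3 / (-275/16).
R1 ← R1 − 21/16·R3.
R2 ← R2 + 19/16·R3.
Reading off the reduced rows gives u = -4, v = -6, w = -4.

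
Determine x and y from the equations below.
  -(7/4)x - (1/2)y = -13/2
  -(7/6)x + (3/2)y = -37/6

x = 4, y = -1

Row-reduce the augmented matrix:
R1 ← R1 / (-7/4).
R2 ← R2 + 7/6·R1.
R2 ← R2 / (11/6).
R1 ← R1 − 2/7·R2.
Reading off the reduced rows gives x = 4, y = -1.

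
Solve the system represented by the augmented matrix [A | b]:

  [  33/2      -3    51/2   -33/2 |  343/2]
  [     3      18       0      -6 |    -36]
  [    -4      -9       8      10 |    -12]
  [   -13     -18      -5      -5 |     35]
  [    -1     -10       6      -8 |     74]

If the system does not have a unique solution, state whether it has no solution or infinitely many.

Row-reduce:
R1 ← R1 / (33/2).
R2 ← R2 − 3·R1.
R3 ← R3 + 4·R1.
R4 ← R4 + 13·R1.
R5 ← R5 + 1·R1.
R2 ← R2 / (204/11).
R1 ← R1 + 2/11·R2.
R3 ← R3 + 107/11·R2.
R4 ← R4 + 224/11·R2.
R5 ← R5 + 112/11·R2.
R3 ← R3 / (47/4).
R1 ← R1 − 3/2·R3.
R2 ← R2 + 1/4·R3.
R4 ← R4 − 10·R3.
R5 ← R5 − 5·R3.
R4 ← R4 / (-20024/799).
R1 ← R1 + 1274/799·R4.
R2 ← R2 + 54/799·R4.
R3 ← R3 − 301/799·R4.
R5 ← R5 + 10012/799·R4.
Row 5 reduces to 0 = -2/3, a contradiction. The system is inconsistent.

no solution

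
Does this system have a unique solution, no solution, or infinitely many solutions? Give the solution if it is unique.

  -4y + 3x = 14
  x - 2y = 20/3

x = 2/3, y = -3

Row-reduce the augmented matrix:
R1 ← R1 / (3).
R2 ← R2 − 1·R1.
R2 ← R2 / (-2/3).
R1 ← R1 + 4/3·R2.
Reading off the reduced rows gives x = 2/3, y = -3.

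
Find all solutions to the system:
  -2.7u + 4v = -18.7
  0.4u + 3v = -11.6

u = 1, v = -4

Row-reduce the augmented matrix:
R1 ← R1 / (-27/10).
R2 ← R2 − 2/5·R1.
R2 ← R2 / (97/27).
R1 ← R1 + 40/27·R2.
Reading off the reduced rows gives u = 1, v = -4.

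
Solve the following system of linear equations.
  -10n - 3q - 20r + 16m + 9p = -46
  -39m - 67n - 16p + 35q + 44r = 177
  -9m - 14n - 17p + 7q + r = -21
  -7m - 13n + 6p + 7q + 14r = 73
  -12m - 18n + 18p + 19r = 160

Row-reduce:
R1 ← R1 / (16).
R2 ← R2 + 39·R1.
R3 ← R3 + 9·R1.
R4 ← R4 + 7·R1.
R5 ← R5 + 12·R1.
R2 ← R2 / (-731/8).
R1 ← R1 + 5/8·R2.
R3 ← R3 + 157/8·R2.
R4 ← R4 + 139/8·R2.
R5 ← R5 + 51/2·R2.
R3 ← R3 / (-19317/1462).
R1 ← R1 − 763/1462·R3.
R2 ← R2 + 95/1462·R3.
R4 ← R4 − 6439/731·R3.
R5 ← R5 − 993/43·R3.
Swap R4 and R5.
R4 ← R4 / (-71376/6439).
R1 ← R1 + 2588/6439·R4.
R2 ← R2 + 1931/6439·R4.
R3 ← R3 − 309/6439·R4.
Rank is 4 with 5 unknowns, leaving r free.

infinitely many solutions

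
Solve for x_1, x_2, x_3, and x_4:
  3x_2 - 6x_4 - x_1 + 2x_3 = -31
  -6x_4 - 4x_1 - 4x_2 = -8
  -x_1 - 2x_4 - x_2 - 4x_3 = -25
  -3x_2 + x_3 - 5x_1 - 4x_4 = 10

x_1 = -4, x_2 = -3, x_3 = 5, x_4 = 6

Row-reduce the augmented matrix:
R1 ← R1 / (-1).
R2 ← R2 + 4·R1.
R3 ← R3 + 1·R1.
R4 ← R4 + 5·R1.
R2 ← R2 / (-16).
R1 ← R1 + 3·R2.
R3 ← R3 + 4·R2.
R4 ← R4 + 18·R2.
R3 ← R3 / (-4).
R1 ← R1 + 1/2·R3.
R2 ← R2 − 1/2·R3.
R4 ← R4 / (23/4).
R1 ← R1 − 43/16·R4.
R2 ← R2 + 19/16·R4.
R3 ← R3 − 1/8·R4.
Reading off the reduced rows gives x_1 = -4, x_2 = -3, x_3 = 5, x_4 = 6.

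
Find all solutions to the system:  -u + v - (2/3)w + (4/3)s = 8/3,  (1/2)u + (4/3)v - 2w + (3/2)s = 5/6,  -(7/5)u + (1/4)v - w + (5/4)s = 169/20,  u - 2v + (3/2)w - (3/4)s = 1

u = -3, v = -5, w = -3, s = 2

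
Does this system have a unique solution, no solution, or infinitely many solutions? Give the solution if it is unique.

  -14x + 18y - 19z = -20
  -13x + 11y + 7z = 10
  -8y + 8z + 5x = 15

Row-reduce the augmented matrix:
R1 ← R1 / (-14).
R2 ← R2 + 13·R1.
R3 ← R3 − 5·R1.
R2 ← R2 / (-40/7).
R1 ← R1 + 9/7·R2.
R3 ← R3 + 11/7·R2.
R3 ← R3 / (-89/16).
R1 ← R1 + 67/16·R3.
R2 ← R2 + 69/16·R3.
Reading off the reduced rows gives x = -5, y = -5, z = 0.

x = -5, y = -5, z = 0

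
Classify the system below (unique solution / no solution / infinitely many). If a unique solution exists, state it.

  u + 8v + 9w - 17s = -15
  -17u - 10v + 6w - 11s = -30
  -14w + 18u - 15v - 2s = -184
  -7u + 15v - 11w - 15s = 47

u = -4, v = 6, w = 1, s = 4

Row-reduce the augmented matrix:
R2 ← R2 + 17·R1.
R3 ← R3 − 18·R1.
R4 ← R4 + 7·R1.
R2 ← R2 / (126).
R1 ← R1 − 8·R2.
R3 ← R3 + 159·R2.
R4 ← R4 − 71·R2.
R3 ← R3 / (345/14).
R1 ← R1 + 23/21·R3.
R2 ← R2 − 53/42·R3.
R4 ← R4 + 1579/42·R3.
R4 ← R4 / (-27158/345).
R1 ← R1 + 19/15·R4.
R2 ← R2 − 496/345·R4.
R3 ← R3 + 348/115·R4.
Reading off the reduced rows gives u = -4, v = 6, w = 1, s = 4.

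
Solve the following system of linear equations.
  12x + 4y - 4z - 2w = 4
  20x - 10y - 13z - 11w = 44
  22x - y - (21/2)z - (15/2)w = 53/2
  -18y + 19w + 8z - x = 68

no solution

Row-reduce:
R1 ← R1 / (12).
R2 ← R2 − 20·R1.
R3 ← R3 − 22·R1.
R4 ← R4 + 1·R1.
R2 ← R2 / (-50/3).
R1 ← R1 − 1/3·R2.
R3 ← R3 + 25/3·R2.
R4 ← R4 + 53/3·R2.
Swap R3 and R4.
R3 ← R3 / (719/50).
R1 ← R1 + 23/50·R3.
R2 ← R2 − 19/50·R3.
Row 4 reduces to 0 = 1/2, a contradiction. The system is inconsistent.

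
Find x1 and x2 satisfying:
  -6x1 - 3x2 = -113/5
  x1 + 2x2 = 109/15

From equation 2: x1 = 109/15 − 2·x2.
Substitute into equation 1 and solve: x2 = 7/3.
Then x1 = 13/5.

x1 = 13/5, x2 = 7/3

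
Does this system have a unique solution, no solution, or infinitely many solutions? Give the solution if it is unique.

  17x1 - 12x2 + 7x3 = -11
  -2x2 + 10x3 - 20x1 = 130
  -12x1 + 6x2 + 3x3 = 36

Row-reduce the augmented matrix:
R1 ← R1 / (17).
R2 ← R2 + 20·R1.
R3 ← R3 + 12·R1.
R2 ← R2 / (-274/17).
R1 ← R1 + 12/17·R2.
R3 ← R3 + 42/17·R2.
R3 ← R3 / (705/137).
R1 ← R1 + 53/137·R3.
R2 ← R2 + 155/137·R3.
Reading off the reduced rows gives x1 = -5, x2 = -5, x3 = 2.

x1 = -5, x2 = -5, x3 = 2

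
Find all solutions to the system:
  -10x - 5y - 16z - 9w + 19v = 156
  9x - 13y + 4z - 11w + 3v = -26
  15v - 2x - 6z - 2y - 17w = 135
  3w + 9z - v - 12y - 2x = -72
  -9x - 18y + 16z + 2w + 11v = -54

Row-reduce the augmented matrix:
R1 ← R1 / (-10).
R2 ← R2 − 9·R1.
R3 ← R3 + 2·R1.
R4 ← R4 + 2·R1.
R5 ← R5 + 9·R1.
R2 ← R2 / (-35/2).
R1 ← R1 − 1/2·R2.
R3 ← R3 + 1·R2.
R4 ← R4 + 11·R2.
R5 ← R5 + 27/2·R2.
R3 ← R3 / (-386/175).
R1 ← R1 − 228/175·R3.
R2 ← R2 − 104/175·R3.
R4 ← R4 − 3279/175·R3.
R5 ← R5 − 6724/175·R3.
R4 ← R4 / (-39775/386).
R1 ← R1 + 1540/193·R4.
R2 ← R2 + 523/193·R4.
R3 ← R3 − 2469/386·R4.
R5 ← R5 + 42640/193·R4.
R5 ← R5 / (62021/7955).
R1 ← R1 + 5174/7955·R5.
R2 ← R2 + 9044/39775·R5.
R3 ← R3 + 13484/39775·R5.
R4 ← R4 + 26229/39775·R5.
Reading off the reduced rows gives x = -4, y = 3, z = -3, w = -5, v = 2.

x = -4, y = 3, z = -3, w = -5, v = 2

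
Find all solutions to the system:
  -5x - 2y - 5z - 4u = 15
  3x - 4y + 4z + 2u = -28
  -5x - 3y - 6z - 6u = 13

Row-reduce:
R1 ← R1 / (-5).
R2 ← R2 − 3·R1.
R3 ← R3 + 5·R1.
R2 ← R2 / (-26/5).
R1 ← R1 − 2/5·R2.
R3 ← R3 + 1·R2.
R3 ← R3 / (-31/26).
R1 ← R1 − 14/13·R3.
R2 ← R2 + 5/26·R3.
Rank is 3 with 4 unknowns, leaving u free.

infinitely many solutions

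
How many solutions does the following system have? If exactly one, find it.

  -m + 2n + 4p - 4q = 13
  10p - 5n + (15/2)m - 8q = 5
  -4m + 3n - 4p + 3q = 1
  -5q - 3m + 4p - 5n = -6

Row-reduce:
R1 ← R1 / (-1).
R2 ← R2 − 15/2·R1.
R3 ← R3 + 4·R1.
R4 ← R4 + 3·R1.
R2 ← R2 / (10).
R1 ← R1 + 2·R2.
R3 ← R3 + 5·R2.
R4 ← R4 + 11·R2.
Swap R3 and R4.
R3 ← R3 / (36).
R1 ← R1 − 4·R3.
R2 ← R2 − 4·R3.
Row 4 reduces to 0 = 1/4, a contradiction. The system is inconsistent.

no solution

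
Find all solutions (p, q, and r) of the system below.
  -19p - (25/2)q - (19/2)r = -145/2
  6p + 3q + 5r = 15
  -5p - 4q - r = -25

infinitely many solutions

Row-reduce:
R1 ← R1 / (-19).
R2 ← R2 − 6·R1.
R3 ← R3 + 5·R1.
R2 ← R2 / (-18/19).
R1 ← R1 − 25/38·R2.
R3 ← R3 + 27/38·R2.
Rank is 2 with 3 unknowns, leaving r free.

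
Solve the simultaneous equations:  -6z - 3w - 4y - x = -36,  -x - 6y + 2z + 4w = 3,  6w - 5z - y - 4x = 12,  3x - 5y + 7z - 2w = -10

no solution

Row-reduce:
R1 ← R1 / (-1).
R2 ← R2 + 1·R1.
R3 ← R3 + 4·R1.
R4 ← R4 − 3·R1.
R2 ← R2 / (-2).
R1 ← R1 − 4·R2.
R3 ← R3 − 15·R2.
R4 ← R4 + 17·R2.
R3 ← R3 / (79).
R1 ← R1 − 22·R3.
R2 ← R2 + 4·R3.
R4 ← R4 + 79·R3.
Row 4 reduces to 0 = -1, a contradiction. The system is inconsistent.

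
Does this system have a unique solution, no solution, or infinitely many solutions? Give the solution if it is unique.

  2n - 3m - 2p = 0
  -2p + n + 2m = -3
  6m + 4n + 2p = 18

m = 0, n = 3, p = 3

Row-reduce the augmented matrix:
R1 ← R1 / (-3).
R2 ← R2 − 2·R1.
R3 ← R3 − 6·R1.
R2 ← R2 / (7/3).
R1 ← R1 + 2/3·R2.
R3 ← R3 − 8·R2.
R3 ← R3 / (66/7).
R1 ← R1 + 2/7·R3.
R2 ← R2 + 10/7·R3.
Reading off the reduced rows gives m = 0, n = 3, p = 3.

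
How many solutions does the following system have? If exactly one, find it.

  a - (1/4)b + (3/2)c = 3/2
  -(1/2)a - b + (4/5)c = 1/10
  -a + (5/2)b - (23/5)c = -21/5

no solution

Row-reduce:
R2 ← R2 + 1/2·R1.
R3 ← R3 + 1·R1.
R2 ← R2 / (-9/8).
R1 ← R1 + 1/4·R2.
R3 ← R3 − 9/4·R2.
Row 3 reduces to 0 = -1, a contradiction. The system is inconsistent.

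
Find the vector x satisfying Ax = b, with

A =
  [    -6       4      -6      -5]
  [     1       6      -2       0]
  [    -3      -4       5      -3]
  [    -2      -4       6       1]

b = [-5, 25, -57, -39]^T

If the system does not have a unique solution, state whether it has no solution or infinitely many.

x_1 = 3, x_2 = 2, x_3 = -5, x_4 = 5

Row-reduce the augmented matrix:
R1 ← R1 / (-6).
R2 ← R2 − 1·R1.
R3 ← R3 + 3·R1.
R4 ← R4 + 2·R1.
R2 ← R2 / (20/3).
R1 ← R1 + 2/3·R2.
R3 ← R3 + 6·R2.
R4 ← R4 + 16/3·R2.
R3 ← R3 / (53/10).
R1 ← R1 − 7/10·R3.
R2 ← R2 + 9/20·R3.
R4 ← R4 − 28/5·R3.
R4 ← R4 / (176/53).
R1 ← R1 − 97/106·R4.
R2 ← R2 + 49/212·R4.
R3 ← R3 + 25/106·R4.
Reading off the reduced rows gives x_1 = 3, x_2 = 2, x_3 = -5, x_4 = 5.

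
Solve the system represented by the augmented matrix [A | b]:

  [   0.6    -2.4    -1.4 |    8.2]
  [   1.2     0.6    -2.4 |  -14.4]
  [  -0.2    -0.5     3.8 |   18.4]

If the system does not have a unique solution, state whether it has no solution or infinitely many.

x_1 = -1, x_2 = -6, x_3 = 4

Row-reduce the augmented matrix:
R1 ← R1 / (3/5).
R2 ← R2 − 6/5·R1.
R3 ← R3 + 1/5·R1.
R2 ← R2 / (27/5).
R1 ← R1 + 4·R2.
R3 ← R3 + 13/10·R2.
R3 ← R3 / (463/135).
R1 ← R1 + 55/27·R3.
R2 ← R2 − 2/27·R3.
Reading off the reduced rows gives x_1 = -1, x_2 = -6, x_3 = 4.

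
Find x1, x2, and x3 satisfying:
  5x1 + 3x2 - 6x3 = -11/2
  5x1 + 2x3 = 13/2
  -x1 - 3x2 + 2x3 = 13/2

x1 = 1, x2 = -2, x3 = 3/4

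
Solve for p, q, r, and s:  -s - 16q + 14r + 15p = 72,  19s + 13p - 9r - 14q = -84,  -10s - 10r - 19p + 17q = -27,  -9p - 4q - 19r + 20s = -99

p = -3, q = -2, r = 6, s = -1

Row-reduce the augmented matrix:
R1 ← R1 / (15).
R2 ← R2 − 13·R1.
R3 ← R3 + 19·R1.
R4 ← R4 + 9·R1.
R2 ← R2 / (-2/15).
R1 ← R1 + 16/15·R2.
R3 ← R3 + 49/15·R2.
R4 ← R4 + 68/5·R2.
R3 ← R3 / (1051/2).
R1 ← R1 − 170·R3.
R2 ← R2 − 317/2·R3.
R4 ← R4 − 2145·R3.
R4 ← R4 / (27063/1051).
R1 ← R1 − 2211/1051·R4.
R2 ← R2 − 1267/1051·R4.
R3 ← R3 + 996/1051·R4.
Reading off the reduced rows gives p = -3, q = -2, r = 6, s = -1.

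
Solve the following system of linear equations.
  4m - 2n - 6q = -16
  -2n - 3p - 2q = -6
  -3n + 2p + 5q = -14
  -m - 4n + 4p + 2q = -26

Row-reduce the augmented matrix:
R1 ← R1 / (4).
R4 ← R4 + 1·R1.
R2 ← R2 / (-2).
R1 ← R1 + 1/2·R2.
R3 ← R3 + 3·R2.
R4 ← R4 + 9/2·R2.
R3 ← R3 / (13/2).
R1 ← R1 − 3/4·R3.
R2 ← R2 − 3/2·R3.
R4 ← R4 − 43/4·R3.
R4 ← R4 / (-107/13).
R1 ← R1 + 25/13·R4.
R2 ← R2 + 11/13·R4.
R3 ← R3 − 16/13·R4.
Reading off the reduced rows gives m = 0, n = 5, p = -2, q = 1.

m = 0, n = 5, p = -2, q = 1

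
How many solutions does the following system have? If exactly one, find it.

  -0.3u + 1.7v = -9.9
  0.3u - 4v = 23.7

u = -1, v = -6

Row-reduce the augmented matrix:
R1 ← R1 / (-3/10).
R2 ← R2 − 3/10·R1.
R2 ← R2 / (-23/10).
R1 ← R1 + 17/3·R2.
Reading off the reduced rows gives u = -1, v = -6.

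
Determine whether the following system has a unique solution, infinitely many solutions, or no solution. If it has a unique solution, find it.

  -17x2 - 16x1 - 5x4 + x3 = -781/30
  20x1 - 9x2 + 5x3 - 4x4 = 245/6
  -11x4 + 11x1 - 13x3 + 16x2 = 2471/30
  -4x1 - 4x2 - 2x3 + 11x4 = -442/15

x1 = 11/5, x2 = 0, x3 = -5/2, x4 = -7/3

Row-reduce the augmented matrix:
R1 ← R1 / (-16).
R2 ← R2 − 20·R1.
R3 ← R3 − 11·R1.
R4 ← R4 + 4·R1.
R2 ← R2 / (-121/4).
R1 ← R1 − 17/16·R2.
R3 ← R3 − 69/16·R2.
R4 ← R4 − 1/4·R2.
R3 ← R3 / (-1382/121).
R1 ← R1 − 19/121·R3.
R2 ← R2 + 25/121·R3.
R4 ← R4 + 266/121·R3.
R4 ← R4 / (42083/2764).
R1 ← R1 + 1471/5528·R4.
R2 ← R2 − 3463/5528·R4.
R3 ← R3 − 7695/5528·R4.
Reading off the reduced rows gives x1 = 11/5, x2 = 0, x3 = -5/2, x4 = -7/3.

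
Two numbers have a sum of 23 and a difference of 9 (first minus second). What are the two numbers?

Let x = first number, y = second number.
  x + y = 23
  x - y = 9
Row-reduce the augmented matrix:
R2 ← R2 − 1·R1.
R2 ← R2 / (-2).
R1 ← R1 − 1·R2.
Reading off the reduced rows gives x = 16, y = 7.

first number: 16, second number: 7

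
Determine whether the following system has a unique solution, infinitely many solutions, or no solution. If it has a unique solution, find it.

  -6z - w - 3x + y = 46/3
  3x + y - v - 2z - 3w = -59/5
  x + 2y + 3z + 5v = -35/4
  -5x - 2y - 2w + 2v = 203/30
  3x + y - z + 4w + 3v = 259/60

Row-reduce the augmented matrix:
R1 ← R1 / (-3).
R2 ← R2 − 3·R1.
R3 ← R3 − 1·R1.
R4 ← R4 + 5·R1.
R5 ← R5 − 3·R1.
R2 ← R2 / (2).
R1 ← R1 + 1/3·R2.
R3 ← R3 − 7/3·R2.
R4 ← R4 + 11/3·R2.
R5 ← R5 − 2·R2.
R3 ← R3 / (31/3).
R1 ← R1 − 2/3·R3.
R2 ← R2 + 4·R3.
R4 ← R4 + 14/3·R3.
R5 ← R5 − 1·R3.
R4 ← R4 / (-177/31).
R1 ← R1 + 19/31·R4.
R2 ← R2 + 10/31·R4.
R3 ← R3 − 13/31·R4.
R5 ← R5 − 204/31·R4.
R5 ← R5 / (803/118).
R1 ← R1 + 52/59·R5.
R2 ← R2 − 203/118·R5.
R3 ← R3 − 48/59·R5.
R4 ← R4 + 61/118·R5.
Reading off the reduced rows gives x = -5/2, y = 0, z = -7/4, w = 8/3, v = -1/5.

x = -5/2, y = 0, z = -7/4, w = 8/3, v = -1/5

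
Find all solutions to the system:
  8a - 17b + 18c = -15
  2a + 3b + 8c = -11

infinitely many solutions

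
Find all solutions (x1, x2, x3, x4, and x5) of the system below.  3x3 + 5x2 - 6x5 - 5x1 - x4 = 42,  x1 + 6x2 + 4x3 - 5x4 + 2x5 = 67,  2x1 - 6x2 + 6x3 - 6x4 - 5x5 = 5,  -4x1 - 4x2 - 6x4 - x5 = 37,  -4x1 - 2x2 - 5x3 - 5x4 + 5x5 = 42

x1 = -5, x2 = 4, x3 = 3, x4 = -6, x5 = 3

Row-reduce the augmented matrix:
R1 ← R1 / (-5).
R2 ← R2 − 1·R1.
R3 ← R3 − 2·R1.
R4 ← R4 + 4·R1.
R5 ← R5 + 4·R1.
R2 ← R2 / (7).
R1 ← R1 + 1·R2.
R3 ← R3 + 4·R2.
R4 ← R4 + 8·R2.
R5 ← R5 + 6·R2.
R3 ← R3 / (344/35).
R1 ← R1 − 2/35·R3.
R2 ← R2 − 23/35·R3.
R4 ← R4 − 20/7·R3.
R5 ← R5 + 121/35·R3.
R4 ← R4 / (-362/43).
R1 ← R1 + 21/43·R4.
R2 ← R2 + 5/43·R4.
R3 ← R3 + 41/43·R4.
R5 ← R5 + 514/43·R4.
R5 ← R5 / (-2195/1448).
R1 ← R1 − 349/362·R5.
R2 ← R2 − 703/1448·R5.
R3 ← R3 + 2127/1448·R5.
R4 ← R4 + 579/724·R5.
Reading off the reduced rows gives x1 = -5, x2 = 4, x3 = 3, x4 = -6, x5 = 3.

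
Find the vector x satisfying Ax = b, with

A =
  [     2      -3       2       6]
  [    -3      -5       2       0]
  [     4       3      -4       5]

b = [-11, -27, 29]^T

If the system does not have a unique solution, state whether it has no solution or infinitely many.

Row-reduce:
R1 ← R1 / (2).
R2 ← R2 + 3·R1.
R3 ← R3 − 4·R1.
R2 ← R2 / (-19/2).
R1 ← R1 + 3/2·R2.
R3 ← R3 − 9·R2.
R3 ← R3 / (-62/19).
R1 ← R1 − 4/19·R3.
R2 ← R2 + 10/19·R3.
Rank is 3 with 4 unknowns, leaving x_4 free.

infinitely many solutions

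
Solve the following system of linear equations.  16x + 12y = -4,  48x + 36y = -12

infinitely many solutions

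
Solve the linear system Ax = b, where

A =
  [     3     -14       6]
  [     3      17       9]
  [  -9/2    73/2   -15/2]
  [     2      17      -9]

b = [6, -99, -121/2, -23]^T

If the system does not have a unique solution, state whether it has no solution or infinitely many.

Row-reduce:
R1 ← R1 / (3).
R2 ← R2 − 3·R1.
R3 ← R3 + 9/2·R1.
R4 ← R4 − 2·R1.
R2 ← R2 / (31).
R1 ← R1 + 14/3·R2.
R3 ← R3 − 31/2·R2.
R4 ← R4 − 79/3·R2.
Swap R3 and R4.
R3 ← R3 / (-482/31).
R1 ← R1 − 76/31·R3.
R2 ← R2 − 3/31·R3.
Row 4 reduces to 0 = 1, a contradiction. The system is inconsistent.

no solution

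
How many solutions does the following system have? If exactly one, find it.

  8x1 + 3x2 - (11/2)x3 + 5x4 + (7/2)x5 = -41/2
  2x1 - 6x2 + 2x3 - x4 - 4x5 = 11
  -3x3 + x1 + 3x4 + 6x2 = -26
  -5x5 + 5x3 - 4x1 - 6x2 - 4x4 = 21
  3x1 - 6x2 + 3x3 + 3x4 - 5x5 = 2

infinitely many solutions

Row-reduce:
R1 ← R1 / (8).
R2 ← R2 − 2·R1.
R3 ← R3 − 1·R1.
R4 ← R4 + 4·R1.
R5 ← R5 − 3·R1.
R2 ← R2 / (-27/4).
R1 ← R1 − 3/8·R2.
R3 ← R3 − 45/8·R2.
R4 ← R4 + 9/2·R2.
R5 ← R5 + 57/8·R2.
R3 ← R3 / (1/2).
R1 ← R1 + 1/2·R3.
R2 ← R2 + 1/2·R3.
R5 ← R5 − 3/2·R3.
Swap R4 and R5.
R4 ← R4 / (2).
R1 ← R1 − 1·R4.
R2 ← R2 − 5/6·R4.
R3 ← R3 − 1·R4.
Rank is 4 with 5 unknowns, leaving x5 free.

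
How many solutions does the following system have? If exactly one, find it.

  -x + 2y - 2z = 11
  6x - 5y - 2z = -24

infinitely many solutions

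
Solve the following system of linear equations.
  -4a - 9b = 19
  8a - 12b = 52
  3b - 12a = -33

Row-reduce the augmented matrix:
R1 ← R1 / (-4).
R2 ← R2 − 8·R1.
R3 ← R3 + 12·R1.
R2 ← R2 / (-30).
R1 ← R1 − 9/4·R2.
R3 ← R3 − 30·R2.
R3 reduces to 0 = 0, so the extra equation is consistent.
Reading off the reduced rows gives a = 2, b = -3.

a = 2, b = -3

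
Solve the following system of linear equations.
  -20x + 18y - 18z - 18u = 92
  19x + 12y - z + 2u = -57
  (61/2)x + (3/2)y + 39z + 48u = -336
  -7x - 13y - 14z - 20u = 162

Row-reduce:
R1 ← R1 / (-20).
R2 ← R2 − 19·R1.
R3 ← R3 − 61/2·R1.
R4 ← R4 + 7·R1.
R2 ← R2 / (291/10).
R1 ← R1 + 9/10·R2.
R3 ← R3 − 579/20·R2.
R4 ← R4 + 193/10·R2.
R3 ← R3 / (2867/97).
R1 ← R1 − 33/97·R3.
R2 ← R2 + 181/291·R3.
R4 ← R4 + 5734/291·R3.
Row 4 reduces to 0 = -2/3, a contradiction. The system is inconsistent.

no solution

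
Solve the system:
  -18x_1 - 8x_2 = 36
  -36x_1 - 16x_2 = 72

infinitely many solutions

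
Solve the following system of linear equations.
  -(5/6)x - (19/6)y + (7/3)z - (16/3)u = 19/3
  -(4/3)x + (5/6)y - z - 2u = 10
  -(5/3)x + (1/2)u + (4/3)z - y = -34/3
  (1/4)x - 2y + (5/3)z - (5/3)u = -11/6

Row-reduce:
R1 ← R1 / (-5/6).
R2 ← R2 + 4/3·R1.
R3 ← R3 + 5/3·R1.
R4 ← R4 − 1/4·R1.
R2 ← R2 / (59/10).
R1 ← R1 − 19/5·R2.
R3 ← R3 − 16/3·R2.
R4 ← R4 + 59/20·R2.
R3 ← R3 / (502/531).
R1 ← R1 − 44/177·R3.
R2 ← R2 + 142/177·R3.
Rank is 3 with 4 unknowns, leaving u free.

infinitely many solutions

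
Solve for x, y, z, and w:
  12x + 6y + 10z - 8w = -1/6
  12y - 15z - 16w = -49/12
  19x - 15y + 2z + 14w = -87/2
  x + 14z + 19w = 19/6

x = -5/3, y = 1/3, z = 5/4, w = -2/3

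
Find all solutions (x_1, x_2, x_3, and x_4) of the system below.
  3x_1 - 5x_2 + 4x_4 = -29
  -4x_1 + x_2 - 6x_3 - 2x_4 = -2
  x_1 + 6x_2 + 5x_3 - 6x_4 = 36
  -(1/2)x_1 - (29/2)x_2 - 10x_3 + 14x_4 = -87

no solution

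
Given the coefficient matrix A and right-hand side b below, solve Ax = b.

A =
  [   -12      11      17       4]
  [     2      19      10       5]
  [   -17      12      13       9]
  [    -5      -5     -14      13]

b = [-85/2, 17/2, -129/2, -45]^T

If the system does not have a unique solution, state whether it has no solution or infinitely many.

x_1 = 5/2, x_2 = 3/2, x_3 = -1, x_4 = -3

Row-reduce the augmented matrix:
R1 ← R1 / (-12).
R2 ← R2 − 2·R1.
R3 ← R3 + 17·R1.
R4 ← R4 + 5·R1.
R2 ← R2 / (125/6).
R1 ← R1 + 11/12·R2.
R3 ← R3 + 43/12·R2.
R4 ← R4 + 115/12·R2.
R3 ← R3 / (-2219/250).
R1 ← R1 + 213/250·R3.
R2 ← R2 − 77/125·R3.
R4 ← R4 + 759/50·R3.
R4 ← R4 / (14584/2219).
R1 ← R1 + 1104/2219·R4.
R2 ← R2 − 181/317·R4.
R3 ← R3 + 1077/2219·R4.
Reading off the reduced rows gives x_1 = 5/2, x_2 = 3/2, x_3 = -1, x_4 = -3.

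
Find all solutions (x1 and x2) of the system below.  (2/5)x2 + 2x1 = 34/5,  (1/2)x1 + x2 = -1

From equation 2: x2 = -1 − 1/2·x1.
Substitute into equation 1 and solve: x1 = 4.
Then x2 = -3.

x1 = 4, x2 = -3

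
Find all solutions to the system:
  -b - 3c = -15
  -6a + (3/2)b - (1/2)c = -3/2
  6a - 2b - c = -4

no solution

Row-reduce:
Swap R1 and R2.
R1 ← R1 / (-6).
R3 ← R3 − 6·R1.
R2 ← R2 / (-1).
R1 ← R1 + 1/4·R2.
R3 ← R3 + 1/2·R2.
Row 3 reduces to 0 = 2, a contradiction. The system is inconsistent.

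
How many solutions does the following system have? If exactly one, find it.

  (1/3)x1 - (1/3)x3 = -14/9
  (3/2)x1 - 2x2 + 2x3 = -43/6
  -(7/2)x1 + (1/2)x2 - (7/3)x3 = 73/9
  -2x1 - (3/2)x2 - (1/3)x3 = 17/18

x1 = -3, x2 = 3, x3 = 5/3

Row-reduce the augmented matrix:
R1 ← R1 / (1/3).
R2 ← R2 − 3/2·R1.
R3 ← R3 + 7/2·R1.
R4 ← R4 + 2·R1.
R2 ← R2 / (-2).
R3 ← R3 − 1/2·R2.
R4 ← R4 + 3/2·R2.
R3 ← R3 / (-119/24).
R1 ← R1 + 1·R3.
R2 ← R2 + 7/4·R3.
R4 ← R4 + 119/24·R3.
R4 reduces to 0 = 0, so the extra equation is consistent.
Reading off the reduced rows gives x1 = -3, x2 = 3, x3 = 5/3.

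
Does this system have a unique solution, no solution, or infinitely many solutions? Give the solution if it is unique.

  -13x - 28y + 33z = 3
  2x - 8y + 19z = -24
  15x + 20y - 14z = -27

infinitely many solutions

Row-reduce:
R1 ← R1 / (-13).
R2 ← R2 − 2·R1.
R3 ← R3 − 15·R1.
R2 ← R2 / (-160/13).
R1 ← R1 − 28/13·R2.
R3 ← R3 + 160/13·R2.
Rank is 2 with 3 unknowns, leaving z free.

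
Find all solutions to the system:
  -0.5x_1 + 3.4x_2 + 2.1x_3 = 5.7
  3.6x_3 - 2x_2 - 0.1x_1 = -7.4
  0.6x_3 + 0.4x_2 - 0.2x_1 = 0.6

Row-reduce the augmented matrix:
R1 ← R1 / (-1/2).
R2 ← R2 + 1/10·R1.
R3 ← R3 + 1/5·R1.
R2 ← R2 / (-67/25).
R1 ← R1 + 34/5·R2.
R3 ← R3 + 24/25·R2.
R3 ← R3 / (-462/335).
R1 ← R1 + 822/67·R3.
R2 ← R2 + 159/134·R3.
Reading off the reduced rows gives x_1 = -2, x_2 = 2, x_3 = -1.

x_1 = -2, x_2 = 2, x_3 = -1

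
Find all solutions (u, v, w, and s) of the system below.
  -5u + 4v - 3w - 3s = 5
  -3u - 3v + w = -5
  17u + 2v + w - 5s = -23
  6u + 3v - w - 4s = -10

no solution

Row-reduce:
R1 ← R1 / (-5).
R2 ← R2 + 3·R1.
R3 ← R3 − 17·R1.
R4 ← R4 − 6·R1.
R2 ← R2 / (-27/5).
R1 ← R1 + 4/5·R2.
R3 ← R3 − 78/5·R2.
R4 ← R4 − 39/5·R2.
R3 ← R3 / (-10/9).
R1 ← R1 − 5/27·R3.
R2 ← R2 + 14/27·R3.
R4 ← R4 + 5/9·R3.
Row 4 reduces to 0 = -1, a contradiction. The system is inconsistent.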